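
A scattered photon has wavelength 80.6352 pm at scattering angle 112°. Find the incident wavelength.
77.3000 pm

From λ' = λ + Δλ, we have λ = λ' - Δλ

First calculate the Compton shift:
Δλ = λ_C(1 - cos θ)
Δλ = 2.4263 × (1 - cos(112°))
Δλ = 2.4263 × 1.3746
Δλ = 3.3352 pm

Initial wavelength:
λ = λ' - Δλ
λ = 80.6352 - 3.3352
λ = 77.3000 pm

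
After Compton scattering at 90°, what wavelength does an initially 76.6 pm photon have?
79.0263 pm

Using the Compton formula: λ' = λ + λ_C(1 − cos θ)

For θ = 90°, cos θ = 0 (exact) = 0.0000, so:
1 − cos 90° = 1 − (0) = 1.0000

Δλ = λ_C × 1.0000 = 2.4263 × 1.0000 = 2.4263 pm

λ' = 76.6 + 2.4263 = 79.0263 pm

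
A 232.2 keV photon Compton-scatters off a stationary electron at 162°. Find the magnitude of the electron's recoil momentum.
1.8776e-22 kg·m/s

The electron is initially at rest, so by conservation of momentum:
p⃗_e = p⃗₀ − p⃗'  (incident photon momentum minus scattered photon momentum)

Photon momentum magnitudes (p = h/λ = E/c):
λ₀ = hc/E₀ = 5.3395 pm → p₀ = h/λ₀ = 1.2409e-22 kg·m/s
Δλ = λ_C(1 − cos 162°) = 4.7339 pm
λ' = 10.0734 pm → p' = h/λ' = 6.5778e-23 kg·m/s

The scattered photon makes angle θ = 162° with the incident direction, so by the law of cosines:
|p⃗_e|² = p₀² + p'² − 2p₀p'cos θ
|p⃗_e|² = (1.2409e-22)² + (6.5778e-23)² − 2·1.2409e-22·6.5778e-23·cos(162°)
|p⃗_e| = 1.8776e-22 kg·m/s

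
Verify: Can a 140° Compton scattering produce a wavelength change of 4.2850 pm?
Yes, consistent

Calculate the expected shift for θ = 140°:

Δλ_expected = λ_C(1 - cos(140°))
Δλ_expected = 2.4263 × (1 - cos(140°))
Δλ_expected = 2.4263 × 1.7660
Δλ_expected = 4.2850 pm

Given shift: 4.2850 pm
Expected shift: 4.2850 pm
Difference: 0.0000 pm

The values match. This is consistent with Compton scattering at the stated angle.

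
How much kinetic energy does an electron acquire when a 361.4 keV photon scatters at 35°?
40.9825 keV

By energy conservation: K_e = E_initial - E_final

First find the scattered photon energy:
Initial wavelength: λ = hc/E = 3.4307 pm
Compton shift: Δλ = λ_C(1 - cos(35°)) = 0.4388 pm
Final wavelength: λ' = 3.4307 + 0.4388 = 3.8695 pm
Final photon energy: E' = hc/λ' = 320.4175 keV

Electron kinetic energy:
K_e = E - E' = 361.4000 - 320.4175 = 40.9825 keV

(Intermediate values are shown rounded; full precision is carried through to the final answer.)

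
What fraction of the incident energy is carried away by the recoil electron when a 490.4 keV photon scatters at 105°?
0.5471 (or 54.71%)

Calculate initial and final photon energies:

Initial: E₀ = 490.4 keV → λ₀ = 2.5282 pm
Compton shift: Δλ = 3.0543 pm
Final wavelength: λ' = 5.5825 pm
Final energy: E' = 222.0939 keV

Fractional energy loss:
(E₀ - E')/E₀ = (490.4000 - 222.0939)/490.4000
= 268.3061/490.4000
= 0.5471
= 54.71%

(Intermediate values are shown rounded; full precision is carried through to the final answer.)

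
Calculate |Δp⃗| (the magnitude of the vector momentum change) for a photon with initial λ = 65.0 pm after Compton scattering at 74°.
1.2110e-23 kg·m/s

Photon momentum magnitude is p = h/λ.

Initial momentum:
p₀ = h/λ = 6.6261e-34/6.5000e-11 = 1.0194e-23 kg·m/s

After scattering:
λ' = λ + Δλ = 65.0 + 1.7575 = 66.7575 pm
p' = h/λ' = 6.6261e-34/6.6758e-11 = 9.9256e-24 kg·m/s

Momentum is a vector; the scattered photon's direction makes angle θ = 74° with the incident direction. The magnitude of the vector change Δp⃗ = p⃗₀ − p⃗' is found from the law of cosines:
|Δp⃗|² = p₀² + p'² − 2p₀p'cos θ
|Δp⃗|² = (1.0194e-23)² + (9.9256e-24)² − 2·1.0194e-23·9.9256e-24·cos(74°)
|Δp⃗| = 1.2110e-23 kg·m/s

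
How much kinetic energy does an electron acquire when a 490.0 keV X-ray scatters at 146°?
312.0689 keV

By energy conservation: K_e = E_initial - E_final

First find the scattered photon energy:
Initial wavelength: λ = hc/E = 2.5303 pm
Compton shift: Δλ = λ_C(1 - cos(146°)) = 4.4378 pm
Final wavelength: λ' = 2.5303 + 4.4378 = 6.9681 pm
Final photon energy: E' = hc/λ' = 177.9311 keV

Electron kinetic energy:
K_e = E - E' = 490.0000 - 177.9311 = 312.0689 keV

(Intermediate values are shown rounded; full precision is carried through to the final answer.)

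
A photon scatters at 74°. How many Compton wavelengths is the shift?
0.7244 λ_C

The Compton shift formula is:
Δλ = λ_C(1 - cos θ)

Dividing both sides by λ_C:
Δλ/λ_C = 1 - cos θ

For θ = 74°:
Δλ/λ_C = 1 - cos(74°)
Δλ/λ_C = 1 - 0.2756
Δλ/λ_C = 0.7244

This means the shift is 0.7244 × λ_C = 1.7575 pm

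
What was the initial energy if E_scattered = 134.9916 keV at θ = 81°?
173.7000 keV

Convert final energy to wavelength (hc ≈ 1239.842 keV·pm):
λ' = hc/E' = 1239.842 / 134.9916 = 9.1846 pm

Calculate the Compton shift:
Δλ = λ_C(1 - cos(81°))
Δλ = 2.4263 × (1 - cos(81°))
Δλ = 2.0468 pm

Initial wavelength:
λ = λ' - Δλ = 9.1846 - 2.0468 = 7.1378 pm

Initial energy:
E = hc/λ = 1239.842 / 7.1378 = 173.7000 keV

(Intermediate values are shown rounded; full precision is carried through to the final answer.)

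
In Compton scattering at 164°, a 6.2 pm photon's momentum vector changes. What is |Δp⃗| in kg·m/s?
1.6583e-22 kg·m/s

Photon momentum magnitude is p = h/λ.

Initial momentum:
p₀ = h/λ = 6.6261e-34/6.2000e-12 = 1.0687e-22 kg·m/s

After scattering:
λ' = λ + Δλ = 6.2 + 4.7586 = 10.9586 pm
p' = h/λ' = 6.6261e-34/1.0959e-11 = 6.0464e-23 kg·m/s

Momentum is a vector; the scattered photon's direction makes angle θ = 164° with the incident direction. The magnitude of the vector change Δp⃗ = p⃗₀ − p⃗' is found from the law of cosines:
|Δp⃗|² = p₀² + p'² − 2p₀p'cos θ
|Δp⃗|² = (1.0687e-22)² + (6.0464e-23)² − 2·1.0687e-22·6.0464e-23·cos(164°)
|Δp⃗| = 1.6583e-22 kg·m/s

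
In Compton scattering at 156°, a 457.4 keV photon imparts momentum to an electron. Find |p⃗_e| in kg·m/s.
3.2881e-22 kg·m/s

The electron is initially at rest, so by conservation of momentum:
p⃗_e = p⃗₀ − p⃗'  (incident photon momentum minus scattered photon momentum)

Photon momentum magnitudes (p = h/λ = E/c):
λ₀ = hc/E₀ = 2.7106 pm → p₀ = h/λ₀ = 2.4445e-22 kg·m/s
Δλ = λ_C(1 − cos 156°) = 4.6429 pm
λ' = 7.3535 pm → p' = h/λ' = 9.0108e-23 kg·m/s

The scattered photon makes angle θ = 156° with the incident direction, so by the law of cosines:
|p⃗_e|² = p₀² + p'² − 2p₀p'cos θ
|p⃗_e|² = (2.4445e-22)² + (9.0108e-23)² − 2·2.4445e-22·9.0108e-23·cos(156°)
|p⃗_e| = 3.2881e-22 kg·m/s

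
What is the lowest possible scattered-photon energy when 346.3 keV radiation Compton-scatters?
147.0248 keV (at θ = 180°)

The scattered photon has minimum energy when its wavelength is maximum, i.e., when the Compton shift Δλ = λ_C(1 − cos θ) is maximum. This occurs at θ = 180° (backscattering), giving Δλ_max = 2λ_C = 4.8526 pm.

Initial wavelength: λ₀ = hc/E₀ = 3.5803 pm
Maximum final wavelength: λ'_max = λ₀ + 2λ_C = 3.5803 + 4.8526 = 8.4329 pm
Minimum final energy: E'_min = hc/λ'_max = 147.0248 keV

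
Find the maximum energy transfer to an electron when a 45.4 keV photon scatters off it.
6.8500 keV

Maximum energy transfer occurs at θ = 180° (backscattering).

Initial photon: E₀ = 45.4 keV → λ₀ = 27.3093 pm

Maximum Compton shift (at 180°):
Δλ_max = 2λ_C = 2 × 2.4263 = 4.8526 pm

Final wavelength:
λ' = 27.3093 + 4.8526 = 32.1619 pm

Minimum photon energy (maximum energy to electron):
E'_min = hc/λ' = 38.5500 keV

Maximum electron kinetic energy:
K_max = E₀ - E'_min = 45.4000 - 38.5500 = 6.8500 keV

(Intermediate values are shown rounded; full precision is carried through to the final answer.)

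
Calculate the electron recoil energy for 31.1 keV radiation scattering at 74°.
1.3132 keV

By energy conservation: K_e = E_initial - E_final

First find the scattered photon energy:
Initial wavelength: λ = hc/E = 39.8663 pm
Compton shift: Δλ = λ_C(1 - cos(74°)) = 1.7575 pm
Final wavelength: λ' = 39.8663 + 1.7575 = 41.6238 pm
Final photon energy: E' = hc/λ' = 29.7868 keV

Electron kinetic energy:
K_e = E - E' = 31.1000 - 29.7868 = 1.3132 keV

(Intermediate values are shown rounded; full precision is carried through to the final answer.)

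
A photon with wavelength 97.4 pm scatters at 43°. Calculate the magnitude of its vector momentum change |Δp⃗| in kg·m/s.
4.9702e-24 kg·m/s

Photon momentum magnitude is p = h/λ.

Initial momentum:
p₀ = h/λ = 6.6261e-34/9.7400e-11 = 6.8029e-24 kg·m/s

After scattering:
λ' = λ + Δλ = 97.4 + 0.6518 = 98.0518 pm
p' = h/λ' = 6.6261e-34/9.8052e-11 = 6.7577e-24 kg·m/s

Momentum is a vector; the scattered photon's direction makes angle θ = 43° with the incident direction. The magnitude of the vector change Δp⃗ = p⃗₀ − p⃗' is found from the law of cosines:
|Δp⃗|² = p₀² + p'² − 2p₀p'cos θ
|Δp⃗|² = (6.8029e-24)² + (6.7577e-24)² − 2·6.8029e-24·6.7577e-24·cos(43°)
|Δp⃗| = 4.9702e-24 kg·m/s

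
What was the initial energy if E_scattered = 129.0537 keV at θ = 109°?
194.0000 keV

Convert final energy to wavelength (hc ≈ 1239.842 keV·pm):
λ' = hc/E' = 1239.842 / 129.0537 = 9.6072 pm

Calculate the Compton shift:
Δλ = λ_C(1 - cos(109°))
Δλ = 2.4263 × (1 - cos(109°))
Δλ = 3.2162 pm

Initial wavelength:
λ = λ' - Δλ = 9.6072 - 3.2162 = 6.3909 pm

Initial energy:
E = hc/λ = 1239.842 / 6.3909 = 194.0000 keV

(Intermediate values are shown rounded; full precision is carried through to the final answer.)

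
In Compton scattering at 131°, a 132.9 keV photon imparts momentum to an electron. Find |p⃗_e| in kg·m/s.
1.1016e-22 kg·m/s

The electron is initially at rest, so by conservation of momentum:
p⃗_e = p⃗₀ − p⃗'  (incident photon momentum minus scattered photon momentum)

Photon momentum magnitudes (p = h/λ = E/c):
λ₀ = hc/E₀ = 9.3291 pm → p₀ = h/λ₀ = 7.1026e-23 kg·m/s
Δλ = λ_C(1 − cos 131°) = 4.0181 pm
λ' = 13.3472 pm → p' = h/λ' = 4.9644e-23 kg·m/s

The scattered photon makes angle θ = 131° with the incident direction, so by the law of cosines:
|p⃗_e|² = p₀² + p'² − 2p₀p'cos θ
|p⃗_e|² = (7.1026e-23)² + (4.9644e-23)² − 2·7.1026e-23·4.9644e-23·cos(131°)
|p⃗_e| = 1.1016e-22 kg·m/s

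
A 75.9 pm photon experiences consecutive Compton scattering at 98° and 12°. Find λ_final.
78.7170 pm

Apply Compton shift twice:

First scattering at θ₁ = 98°:
Δλ₁ = λ_C(1 - cos(98°))
Δλ₁ = 2.4263 × 1.1392
Δλ₁ = 2.7640 pm

After first scattering:
λ₁ = 75.9 + 2.7640 = 78.6640 pm

Second scattering at θ₂ = 12°:
Δλ₂ = λ_C(1 - cos(12°))
Δλ₂ = 2.4263 × 0.0219
Δλ₂ = 0.0530 pm

Final wavelength:
λ₂ = 78.6640 + 0.0530 = 78.7170 pm

Total shift: Δλ_total = 2.7640 + 0.0530 = 2.8170 pm

(Intermediate values are shown rounded; full precision is carried through to the final answer.)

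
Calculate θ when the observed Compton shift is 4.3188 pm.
141.26°

From the Compton formula Δλ = λ_C(1 - cos θ), we can solve for θ:

cos θ = 1 - Δλ/λ_C

Given:
- Δλ = 4.3188 pm
- λ_C = h/(m_e·c) ≈ 2.42631024 pm

cos θ = 1 - 4.3188/2.42631024
cos θ = 1 - 1.779987
cos θ = -0.779987

θ = arccos(-0.779987)
θ = 141.26°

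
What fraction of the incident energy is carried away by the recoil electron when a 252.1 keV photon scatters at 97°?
0.3563 (or 35.63%)

Calculate initial and final photon energies:

Initial: E₀ = 252.1 keV → λ₀ = 4.9181 pm
Compton shift: Δλ = 2.7220 pm
Final wavelength: λ' = 7.6401 pm
Final energy: E' = 162.2817 keV

Fractional energy loss:
(E₀ - E')/E₀ = (252.1000 - 162.2817)/252.1000
= 89.8183/252.1000
= 0.3563
= 35.63%

(Intermediate values are shown rounded; full precision is carried through to the final answer.)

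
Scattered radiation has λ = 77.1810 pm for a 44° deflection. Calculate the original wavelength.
76.5000 pm

From λ' = λ + Δλ, we have λ = λ' - Δλ

First calculate the Compton shift:
Δλ = λ_C(1 - cos θ)
Δλ = 2.4263 × (1 - cos(44°))
Δλ = 2.4263 × 0.2807
Δλ = 0.6810 pm

Initial wavelength:
λ = λ' - Δλ
λ = 77.1810 - 0.6810
λ = 76.5000 pm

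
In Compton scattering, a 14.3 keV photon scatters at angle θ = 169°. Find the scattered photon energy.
13.5487 keV

First convert energy to wavelength:
λ = hc/E, with hc ≈ 1239.842 keV·pm (i.e. 1239.842 eV·nm)

For E = 14.3 keV = 14300 eV:
λ = 1239.842 keV·pm / 14.3 keV
λ = 86.7022 pm

Calculate the Compton shift:
Δλ = λ_C(1 - cos(169°)) = 2.4263 × 1.9816
Δλ = 4.8080 pm

Final wavelength:
λ' = 86.7022 + 4.8080 = 91.5103 pm

Final energy:
E' = hc/λ' = 1239.842 / 91.5103 = 13.5487 keV

(Intermediate values are shown rounded; full precision is carried through to the final answer.)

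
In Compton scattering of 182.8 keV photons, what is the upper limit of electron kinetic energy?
76.2397 keV

Maximum energy transfer occurs at θ = 180° (backscattering).

Initial photon: E₀ = 182.8 keV → λ₀ = 6.7825 pm

Maximum Compton shift (at 180°):
Δλ_max = 2λ_C = 2 × 2.4263 = 4.8526 pm

Final wavelength:
λ' = 6.7825 + 4.8526 = 11.6351 pm

Minimum photon energy (maximum energy to electron):
E'_min = hc/λ' = 106.5603 keV

Maximum electron kinetic energy:
K_max = E₀ - E'_min = 182.8000 - 106.5603 = 76.2397 keV

(Intermediate values are shown rounded; full precision is carried through to the final answer.)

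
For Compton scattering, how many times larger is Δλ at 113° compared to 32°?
113° produces the larger shift by a factor of 9.152

Calculate both shifts using Δλ = λ_C(1 - cos θ):

For θ₁ = 32°:
Δλ₁ = 2.4263 × (1 - cos(32°))
Δλ₁ = 2.4263 × 0.1520
Δλ₁ = 0.3687 pm

For θ₂ = 113°:
Δλ₂ = 2.4263 × (1 - cos(113°))
Δλ₂ = 2.4263 × 1.3907
Δλ₂ = 3.3743 pm

The 113° angle produces the larger shift.
Ratio: 3.3743/0.3687 = 9.152

(Intermediate values are shown rounded; full precision is carried through to the final answer.)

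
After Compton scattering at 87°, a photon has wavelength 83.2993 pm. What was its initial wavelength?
81.0000 pm

From λ' = λ + Δλ, we have λ = λ' - Δλ

First calculate the Compton shift:
Δλ = λ_C(1 - cos θ)
Δλ = 2.4263 × (1 - cos(87°))
Δλ = 2.4263 × 0.9477
Δλ = 2.2993 pm

Initial wavelength:
λ = λ' - Δλ
λ = 83.2993 - 2.2993
λ = 81.0000 pm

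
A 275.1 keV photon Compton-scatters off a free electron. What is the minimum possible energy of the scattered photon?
132.4689 keV (at θ = 180°)

The scattered photon has minimum energy when its wavelength is maximum, i.e., when the Compton shift Δλ = λ_C(1 − cos θ) is maximum. This occurs at θ = 180° (backscattering), giving Δλ_max = 2λ_C = 4.8526 pm.

Initial wavelength: λ₀ = hc/E₀ = 4.5069 pm
Maximum final wavelength: λ'_max = λ₀ + 2λ_C = 4.5069 + 4.8526 = 9.3595 pm
Minimum final energy: E'_min = hc/λ'_max = 132.4689 keV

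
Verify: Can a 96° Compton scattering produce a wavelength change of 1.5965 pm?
No, inconsistent

Calculate the expected shift for θ = 96°:

Δλ_expected = λ_C(1 - cos(96°))
Δλ_expected = 2.4263 × (1 - cos(96°))
Δλ_expected = 2.4263 × 1.1045
Δλ_expected = 2.6799 pm

Given shift: 1.5965 pm
Expected shift: 2.6799 pm
Difference: 1.0835 pm

The values do not match. The given shift corresponds to θ ≈ 70.0°, not 96°.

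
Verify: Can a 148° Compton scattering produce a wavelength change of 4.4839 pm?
Yes, consistent

Calculate the expected shift for θ = 148°:

Δλ_expected = λ_C(1 - cos(148°))
Δλ_expected = 2.4263 × (1 - cos(148°))
Δλ_expected = 2.4263 × 1.8480
Δλ_expected = 4.4839 pm

Given shift: 4.4839 pm
Expected shift: 4.4839 pm
Difference: 0.0000 pm

The values match. This is consistent with Compton scattering at the stated angle.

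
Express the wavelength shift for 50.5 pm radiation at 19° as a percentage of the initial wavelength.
0.2618%

Calculate the Compton shift:
Δλ = λ_C(1 - cos(19°))
Δλ = 2.4263 × (1 - cos(19°))
Δλ = 2.4263 × 0.0545
Δλ = 0.1322 pm

Percentage change:
(Δλ/λ₀) × 100 = (0.1322/50.5) × 100
= 0.2618%

(Intermediate values are shown rounded; full precision is carried through to the final answer.)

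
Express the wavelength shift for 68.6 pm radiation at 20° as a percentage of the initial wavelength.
0.2133%

Calculate the Compton shift:
Δλ = λ_C(1 - cos(20°))
Δλ = 2.4263 × (1 - cos(20°))
Δλ = 2.4263 × 0.0603
Δλ = 0.1463 pm

Percentage change:
(Δλ/λ₀) × 100 = (0.1463/68.6) × 100
= 0.2133%

(Intermediate values are shown rounded; full precision is carried through to the final answer.)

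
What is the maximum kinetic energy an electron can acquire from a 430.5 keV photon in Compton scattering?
270.1609 keV

Maximum energy transfer occurs at θ = 180° (backscattering).

Initial photon: E₀ = 430.5 keV → λ₀ = 2.8800 pm

Maximum Compton shift (at 180°):
Δλ_max = 2λ_C = 2 × 2.4263 = 4.8526 pm

Final wavelength:
λ' = 2.8800 + 4.8526 = 7.7326 pm

Minimum photon energy (maximum energy to electron):
E'_min = hc/λ' = 160.3391 keV

Maximum electron kinetic energy:
K_max = E₀ - E'_min = 430.5000 - 160.3391 = 270.1609 keV

(Intermediate values are shown rounded; full precision is carried through to the final answer.)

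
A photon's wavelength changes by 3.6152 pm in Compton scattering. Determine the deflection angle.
119.34°

From the Compton formula Δλ = λ_C(1 - cos θ), we can solve for θ:

cos θ = 1 - Δλ/λ_C

Given:
- Δλ = 3.6152 pm
- λ_C = h/(m_e·c) ≈ 2.42631024 pm

cos θ = 1 - 3.6152/2.42631024
cos θ = 1 - 1.489999
cos θ = -0.489999

θ = arccos(-0.489999)
θ = 119.34°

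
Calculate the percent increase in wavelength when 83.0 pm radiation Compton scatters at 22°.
0.2129%

Calculate the Compton shift:
Δλ = λ_C(1 - cos(22°))
Δλ = 2.4263 × (1 - cos(22°))
Δλ = 2.4263 × 0.0728
Δλ = 0.1767 pm

Percentage change:
(Δλ/λ₀) × 100 = (0.1767/83.0) × 100
= 0.2129%

(Intermediate values are shown rounded; full precision is carried through to the final answer.)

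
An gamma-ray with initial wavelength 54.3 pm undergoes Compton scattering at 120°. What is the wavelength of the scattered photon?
57.9395 pm

Using the Compton scattering formula:
λ' = λ + Δλ = λ + λ_C(1 - cos θ)

Given:
- Initial wavelength λ = 54.3 pm
- Scattering angle θ = 120°
- Compton wavelength λ_C ≈ 2.4263 pm

Calculate the shift:
Δλ = 2.4263 × (1 - cos(120°))
Δλ = 2.4263 × 1.5000
Δλ = 3.6395 pm

Final wavelength:
λ' = 54.3 + 3.6395 = 57.9395 pm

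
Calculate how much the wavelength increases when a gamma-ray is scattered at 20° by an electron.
0.1463 pm

Using the Compton scattering formula:
Δλ = λ_C(1 - cos θ)

where λ_C = h/(m_e·c) ≈ 2.4263 pm is the Compton wavelength of an electron.

For θ = 20°:
cos(20°) = 0.9397
1 - cos(20°) = 0.0603

Δλ = 2.4263 × 0.0603
Δλ = 0.1463 pm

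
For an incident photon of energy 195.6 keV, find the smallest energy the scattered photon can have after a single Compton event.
110.7864 keV (at θ = 180°)

The scattered photon has minimum energy when its wavelength is maximum, i.e., when the Compton shift Δλ = λ_C(1 − cos θ) is maximum. This occurs at θ = 180° (backscattering), giving Δλ_max = 2λ_C = 4.8526 pm.

Initial wavelength: λ₀ = hc/E₀ = 6.3387 pm
Maximum final wavelength: λ'_max = λ₀ + 2λ_C = 6.3387 + 4.8526 = 11.1913 pm
Minimum final energy: E'_min = hc/λ'_max = 110.7864 keV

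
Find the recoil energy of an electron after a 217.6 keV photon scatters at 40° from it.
19.7145 keV

By energy conservation: K_e = E_initial - E_final

First find the scattered photon energy:
Initial wavelength: λ = hc/E = 5.6978 pm
Compton shift: Δλ = λ_C(1 - cos(40°)) = 0.5676 pm
Final wavelength: λ' = 5.6978 + 0.5676 = 6.2655 pm
Final photon energy: E' = hc/λ' = 197.8855 keV

Electron kinetic energy:
K_e = E - E' = 217.6000 - 197.8855 = 19.7145 keV

(Intermediate values are shown rounded; full precision is carried through to the final answer.)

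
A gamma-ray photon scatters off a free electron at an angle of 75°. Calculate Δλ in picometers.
1.7983 pm

Using the Compton scattering formula:
Δλ = λ_C(1 - cos θ)

where λ_C = h/(m_e·c) ≈ 2.4263 pm is the Compton wavelength of an electron.

For θ = 75°:
cos(75°) = 0.2588
1 - cos(75°) = 0.7412

Δλ = 2.4263 × 0.7412
Δλ = 1.7983 pm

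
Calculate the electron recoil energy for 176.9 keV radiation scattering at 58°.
24.7587 keV

By energy conservation: K_e = E_initial - E_final

First find the scattered photon energy:
Initial wavelength: λ = hc/E = 7.0087 pm
Compton shift: Δλ = λ_C(1 - cos(58°)) = 1.1406 pm
Final wavelength: λ' = 7.0087 + 1.1406 = 8.1493 pm
Final photon energy: E' = hc/λ' = 152.1413 keV

Electron kinetic energy:
K_e = E - E' = 176.9000 - 152.1413 = 24.7587 keV

(Intermediate values are shown rounded; full precision is carried through to the final answer.)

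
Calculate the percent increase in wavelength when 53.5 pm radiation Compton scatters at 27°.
0.4943%

Calculate the Compton shift:
Δλ = λ_C(1 - cos(27°))
Δλ = 2.4263 × (1 - cos(27°))
Δλ = 2.4263 × 0.1090
Δλ = 0.2645 pm

Percentage change:
(Δλ/λ₀) × 100 = (0.2645/53.5) × 100
= 0.4943%

(Intermediate values are shown rounded; full precision is carried through to the final answer.)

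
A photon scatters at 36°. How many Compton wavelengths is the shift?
0.1910 λ_C

The Compton shift formula is:
Δλ = λ_C(1 - cos θ)

Dividing both sides by λ_C:
Δλ/λ_C = 1 - cos θ

For θ = 36°:
Δλ/λ_C = 1 - cos(36°)
Δλ/λ_C = 1 - 0.8090
Δλ/λ_C = 0.1910

This means the shift is 0.1910 × λ_C = 0.4634 pm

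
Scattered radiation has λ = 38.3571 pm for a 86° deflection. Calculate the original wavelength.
36.1000 pm

From λ' = λ + Δλ, we have λ = λ' - Δλ

First calculate the Compton shift:
Δλ = λ_C(1 - cos θ)
Δλ = 2.4263 × (1 - cos(86°))
Δλ = 2.4263 × 0.9302
Δλ = 2.2571 pm

Initial wavelength:
λ = λ' - Δλ
λ = 38.3571 - 2.2571
λ = 36.1000 pm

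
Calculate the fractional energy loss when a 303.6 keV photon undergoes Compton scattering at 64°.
0.2502 (or 25.02%)

Calculate initial and final photon energies:

Initial: E₀ = 303.6 keV → λ₀ = 4.0838 pm
Compton shift: Δλ = 1.3627 pm
Final wavelength: λ' = 5.4465 pm
Final energy: E' = 227.6407 keV

Fractional energy loss:
(E₀ - E')/E₀ = (303.6000 - 227.6407)/303.6000
= 75.9593/303.6000
= 0.2502
= 25.02%

(Intermediate values are shown rounded; full precision is carried through to the final answer.)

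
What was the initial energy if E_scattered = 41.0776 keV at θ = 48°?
42.2000 keV

Convert final energy to wavelength (hc ≈ 1239.842 keV·pm):
λ' = hc/E' = 1239.842 / 41.0776 = 30.1829 pm

Calculate the Compton shift:
Δλ = λ_C(1 - cos(48°))
Δλ = 2.4263 × (1 - cos(48°))
Δλ = 0.8028 pm

Initial wavelength:
λ = λ' - Δλ = 30.1829 - 0.8028 = 29.3801 pm

Initial energy:
E = hc/λ = 1239.842 / 29.3801 = 42.2000 keV

(Intermediate values are shown rounded; full precision is carried through to the final answer.)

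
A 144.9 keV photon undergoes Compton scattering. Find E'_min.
92.4623 keV (at θ = 180°)

The scattered photon has minimum energy when its wavelength is maximum, i.e., when the Compton shift Δλ = λ_C(1 − cos θ) is maximum. This occurs at θ = 180° (backscattering), giving Δλ_max = 2λ_C = 4.8526 pm.

Initial wavelength: λ₀ = hc/E₀ = 8.5565 pm
Maximum final wavelength: λ'_max = λ₀ + 2λ_C = 8.5565 + 4.8526 = 13.4092 pm
Minimum final energy: E'_min = hc/λ'_max = 92.4623 keV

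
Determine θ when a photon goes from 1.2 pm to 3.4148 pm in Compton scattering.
85.00°

First find the wavelength shift:
Δλ = λ' - λ = 3.4148 - 1.2 = 2.2148 pm

Using Δλ = λ_C(1 - cos θ), with λ_C = h/(m_e·c) ≈ 2.42631024 pm:
cos θ = 1 - Δλ/λ_C
cos θ = 1 - 2.2148/2.42631024
cos θ = 0.087174

θ = arccos(0.087174)
θ = 85.00°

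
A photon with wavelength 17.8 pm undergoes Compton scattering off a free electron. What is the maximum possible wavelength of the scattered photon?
22.6526 pm (at θ = 180°)

The Compton shift is Δλ = λ_C(1 − cos θ).

Since cos θ ranges from −1 to 1, the factor (1 − cos θ) ranges from 0 to 2; the maximum shift occurs at θ = 180° (backscattering):
Δλ_max = 2λ_C = 2 × 2.4263 pm = 4.8526 pm

Maximum scattered wavelength:
λ'_max = λ₀ + Δλ_max = 17.8 + 4.8526 = 22.6526 pm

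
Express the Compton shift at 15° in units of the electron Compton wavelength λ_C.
0.0341 λ_C

The Compton shift formula is:
Δλ = λ_C(1 - cos θ)

Dividing both sides by λ_C:
Δλ/λ_C = 1 - cos θ

For θ = 15°:
Δλ/λ_C = 1 - cos(15°)
Δλ/λ_C = 1 - 0.9659
Δλ/λ_C = 0.0341

This means the shift is 0.0341 × λ_C = 0.0827 pm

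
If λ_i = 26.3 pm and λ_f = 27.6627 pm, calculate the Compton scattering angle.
64.00°

First find the wavelength shift:
Δλ = λ' - λ = 27.6627 - 26.3 = 1.3627 pm

Using Δλ = λ_C(1 - cos θ), with λ_C = h/(m_e·c) ≈ 2.42631024 pm:
cos θ = 1 - Δλ/λ_C
cos θ = 1 - 1.3627/2.42631024
cos θ = 0.438365

θ = arccos(0.438365)
θ = 64.00°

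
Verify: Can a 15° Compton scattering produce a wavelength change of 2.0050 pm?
No, inconsistent

Calculate the expected shift for θ = 15°:

Δλ_expected = λ_C(1 - cos(15°))
Δλ_expected = 2.4263 × (1 - cos(15°))
Δλ_expected = 2.4263 × 0.0341
Δλ_expected = 0.0827 pm

Given shift: 2.0050 pm
Expected shift: 0.0827 pm
Difference: 1.9223 pm

The values do not match. The given shift corresponds to θ ≈ 80.0°, not 15°.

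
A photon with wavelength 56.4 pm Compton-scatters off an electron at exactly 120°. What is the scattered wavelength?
60.0395 pm

Using the Compton formula: λ' = λ + λ_C(1 − cos θ)

For θ = 120°, cos θ = -1/2 (exact) = -0.5000, so:
1 − cos 120° = 1 − (-1/2) = 1.5000

Δλ = λ_C × 1.5000 = 2.4263 × 1.5000 = 3.6395 pm

λ' = 56.4 + 3.6395 = 60.0395 pm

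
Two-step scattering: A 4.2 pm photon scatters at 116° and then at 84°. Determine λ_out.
9.8626 pm

Apply Compton shift twice:

First scattering at θ₁ = 116°:
Δλ₁ = λ_C(1 - cos(116°))
Δλ₁ = 2.4263 × 1.4384
Δλ₁ = 3.4899 pm

After first scattering:
λ₁ = 4.2 + 3.4899 = 7.6899 pm

Second scattering at θ₂ = 84°:
Δλ₂ = λ_C(1 - cos(84°))
Δλ₂ = 2.4263 × 0.8955
Δλ₂ = 2.1727 pm

Final wavelength:
λ₂ = 7.6899 + 2.1727 = 9.8626 pm

Total shift: Δλ_total = 3.4899 + 2.1727 = 5.6626 pm

(Intermediate values are shown rounded; full precision is carried through to the final answer.)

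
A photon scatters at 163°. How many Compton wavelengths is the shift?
1.9563 λ_C

The Compton shift formula is:
Δλ = λ_C(1 - cos θ)

Dividing both sides by λ_C:
Δλ/λ_C = 1 - cos θ

For θ = 163°:
Δλ/λ_C = 1 - cos(163°)
Δλ/λ_C = 1 - -0.9563
Δλ/λ_C = 1.9563

This means the shift is 1.9563 × λ_C = 4.7466 pm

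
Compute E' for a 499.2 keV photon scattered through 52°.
362.9320 keV

First convert energy to wavelength:
λ = hc/E, with hc ≈ 1239.842 keV·pm (i.e. 1239.842 eV·nm)

For E = 499.2 keV = 499200 eV:
λ = 1239.842 keV·pm / 499.2 keV
λ = 2.4837 pm

Calculate the Compton shift:
Δλ = λ_C(1 - cos(52°)) = 2.4263 × 0.3843
Δλ = 0.9325 pm

Final wavelength:
λ' = 2.4837 + 0.9325 = 3.4162 pm

Final energy:
E' = hc/λ' = 1239.842 / 3.4162 = 362.9320 keV

(Intermediate values are shown rounded; full precision is carried through to the final answer.)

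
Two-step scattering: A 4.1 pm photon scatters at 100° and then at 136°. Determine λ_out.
11.1193 pm

Apply Compton shift twice:

First scattering at θ₁ = 100°:
Δλ₁ = λ_C(1 - cos(100°))
Δλ₁ = 2.4263 × 1.1736
Δλ₁ = 2.8476 pm

After first scattering:
λ₁ = 4.1 + 2.8476 = 6.9476 pm

Second scattering at θ₂ = 136°:
Δλ₂ = λ_C(1 - cos(136°))
Δλ₂ = 2.4263 × 1.7193
Δλ₂ = 4.1717 pm

Final wavelength:
λ₂ = 6.9476 + 4.1717 = 11.1193 pm

Total shift: Δλ_total = 2.8476 + 4.1717 = 7.0193 pm

(Intermediate values are shown rounded; full precision is carried through to the final answer.)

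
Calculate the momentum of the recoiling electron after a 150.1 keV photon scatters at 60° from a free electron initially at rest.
7.5607e-23 kg·m/s

The electron is initially at rest, so by conservation of momentum:
p⃗_e = p⃗₀ − p⃗'  (incident photon momentum minus scattered photon momentum)

Photon momentum magnitudes (p = h/λ = E/c):
λ₀ = hc/E₀ = 8.2601 pm → p₀ = h/λ₀ = 8.0218e-23 kg·m/s
Δλ = λ_C(1 − cos 60°) = 1.2132 pm
λ' = 9.4733 pm → p' = h/λ' = 6.9945e-23 kg·m/s

The scattered photon makes angle θ = 60° with the incident direction, so by the law of cosines:
|p⃗_e|² = p₀² + p'² − 2p₀p'cos θ
|p⃗_e|² = (8.0218e-23)² + (6.9945e-23)² − 2·8.0218e-23·6.9945e-23·cos(60°)
|p⃗_e| = 7.5607e-23 kg·m/s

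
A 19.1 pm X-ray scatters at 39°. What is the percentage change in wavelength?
2.8310%

Calculate the Compton shift:
Δλ = λ_C(1 - cos(39°))
Δλ = 2.4263 × (1 - cos(39°))
Δλ = 2.4263 × 0.2229
Δλ = 0.5407 pm

Percentage change:
(Δλ/λ₀) × 100 = (0.5407/19.1) × 100
= 2.8310%

(Intermediate values are shown rounded; full precision is carried through to the final answer.)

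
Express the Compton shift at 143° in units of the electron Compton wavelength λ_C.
1.7986 λ_C

The Compton shift formula is:
Δλ = λ_C(1 - cos θ)

Dividing both sides by λ_C:
Δλ/λ_C = 1 - cos θ

For θ = 143°:
Δλ/λ_C = 1 - cos(143°)
Δλ/λ_C = 1 - -0.7986
Δλ/λ_C = 1.7986

This means the shift is 1.7986 × λ_C = 4.3640 pm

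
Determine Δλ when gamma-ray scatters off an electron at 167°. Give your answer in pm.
4.7904 pm

Using the Compton scattering formula:
Δλ = λ_C(1 - cos θ)

where λ_C = h/(m_e·c) ≈ 2.4263 pm is the Compton wavelength of an electron.

For θ = 167°:
cos(167°) = -0.9744
1 - cos(167°) = 1.9744

Δλ = 2.4263 × 1.9744
Δλ = 4.7904 pm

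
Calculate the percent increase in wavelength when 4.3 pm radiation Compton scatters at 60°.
28.2129%

Calculate the Compton shift:
Δλ = λ_C(1 - cos(60°))
Δλ = 2.4263 × (1 - cos(60°))
Δλ = 2.4263 × 0.5000
Δλ = 1.2132 pm

Percentage change:
(Δλ/λ₀) × 100 = (1.2132/4.3) × 100
= 28.2129%

(Intermediate values are shown rounded; full precision is carried through to the final answer.)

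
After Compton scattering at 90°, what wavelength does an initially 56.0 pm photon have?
58.4263 pm

Using the Compton formula: λ' = λ + λ_C(1 − cos θ)

For θ = 90°, cos θ = 0 (exact) = 0.0000, so:
1 − cos 90° = 1 − (0) = 1.0000

Δλ = λ_C × 1.0000 = 2.4263 × 1.0000 = 2.4263 pm

λ' = 56.0 + 2.4263 = 58.4263 pm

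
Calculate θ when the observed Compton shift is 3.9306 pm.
128.32°

From the Compton formula Δλ = λ_C(1 - cos θ), we can solve for θ:

cos θ = 1 - Δλ/λ_C

Given:
- Δλ = 3.9306 pm
- λ_C = h/(m_e·c) ≈ 2.42631024 pm

cos θ = 1 - 3.9306/2.42631024
cos θ = 1 - 1.619991
cos θ = -0.619991

θ = arccos(-0.619991)
θ = 128.32°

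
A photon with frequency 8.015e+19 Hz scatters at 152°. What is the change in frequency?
4.407e+19 Hz (decrease)

Convert frequency to wavelength (c = 299792458 m/s):
λ₀ = c/f₀ = 299792458/8.015e+19 = 3.7403925e-12 m = 3.7404 pm

Calculate Compton shift:
Δλ = λ_C(1 - cos(152°)) = 4.5686 pm

Final wavelength:
λ' = λ₀ + Δλ = 3.7404 + 4.5686 = 8.3090 pm

Final frequency:
f' = c/λ' = 299792458/8.3090075e-12 = 3.6080417e+19 Hz

Frequency shift (decrease):
Δf = f₀ - f' = 8.015e+19 - 3.6080417e+19 = 4.407e+19 Hz

(Intermediate values are shown rounded; full precision is carried through to the final answer.)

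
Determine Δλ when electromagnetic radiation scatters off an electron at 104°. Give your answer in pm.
3.0133 pm

Using the Compton scattering formula:
Δλ = λ_C(1 - cos θ)

where λ_C = h/(m_e·c) ≈ 2.4263 pm is the Compton wavelength of an electron.

For θ = 104°:
cos(104°) = -0.2419
1 - cos(104°) = 1.2419

Δλ = 2.4263 × 1.2419
Δλ = 3.0133 pm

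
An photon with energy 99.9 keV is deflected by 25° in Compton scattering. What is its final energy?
98.1031 keV

First convert energy to wavelength:
λ = hc/E, with hc ≈ 1239.842 keV·pm (i.e. 1239.842 eV·nm)

For E = 99.9 keV = 99900 eV:
λ = 1239.842 keV·pm / 99.9 keV
λ = 12.4108 pm

Calculate the Compton shift:
Δλ = λ_C(1 - cos(25°)) = 2.4263 × 0.0937
Δλ = 0.2273 pm

Final wavelength:
λ' = 12.4108 + 0.2273 = 12.6382 pm

Final energy:
E' = hc/λ' = 1239.842 / 12.6382 = 98.1031 keV

(Intermediate values are shown rounded; full precision is carried through to the final answer.)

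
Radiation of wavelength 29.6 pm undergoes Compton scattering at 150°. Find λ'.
34.1276 pm

Using the Compton formula: λ' = λ + λ_C(1 − cos θ)

For θ = 150°, cos θ = -√3/2 (exact) ≈ -0.8660, so:
1 − cos 150° = 1 − (-√3/2) ≈ 1.8660

Δλ = λ_C × 1.8660 = 2.4263 × 1.8660 = 4.5276 pm

λ' = 29.6 + 4.5276 = 34.1276 pm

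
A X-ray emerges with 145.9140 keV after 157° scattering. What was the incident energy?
323.0999 keV

Convert final energy to wavelength (hc ≈ 1239.842 keV·pm):
λ' = hc/E' = 1239.842 / 145.9140 = 8.4971 pm

Calculate the Compton shift:
Δλ = λ_C(1 - cos(157°))
Δλ = 2.4263 × (1 - cos(157°))
Δλ = 4.6597 pm

Initial wavelength:
λ = λ' - Δλ = 8.4971 - 4.6597 = 3.8373 pm

Initial energy:
E = hc/λ = 1239.842 / 3.8373 = 323.0999 keV

(Intermediate values are shown rounded; full precision is carried through to the final answer.)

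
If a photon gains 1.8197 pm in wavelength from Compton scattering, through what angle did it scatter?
75.52°

From the Compton formula Δλ = λ_C(1 - cos θ), we can solve for θ:

cos θ = 1 - Δλ/λ_C

Given:
- Δλ = 1.8197 pm
- λ_C = h/(m_e·c) ≈ 2.42631024 pm

cos θ = 1 - 1.8197/2.42631024
cos θ = 1 - 0.749987
cos θ = 0.250013

θ = arccos(0.250013)
θ = 75.52°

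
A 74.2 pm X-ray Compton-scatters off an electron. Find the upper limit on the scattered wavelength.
79.0526 pm (at θ = 180°)

The Compton shift is Δλ = λ_C(1 − cos θ).

Since cos θ ranges from −1 to 1, the factor (1 − cos θ) ranges from 0 to 2; the maximum shift occurs at θ = 180° (backscattering):
Δλ_max = 2λ_C = 2 × 2.4263 pm = 4.8526 pm

Maximum scattered wavelength:
λ'_max = λ₀ + Δλ_max = 74.2 + 4.8526 = 79.0526 pm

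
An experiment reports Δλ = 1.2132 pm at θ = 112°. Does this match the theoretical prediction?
No, inconsistent

Calculate the expected shift for θ = 112°:

Δλ_expected = λ_C(1 - cos(112°))
Δλ_expected = 2.4263 × (1 - cos(112°))
Δλ_expected = 2.4263 × 1.3746
Δλ_expected = 3.3352 pm

Given shift: 1.2132 pm
Expected shift: 3.3352 pm
Difference: 2.1221 pm

The values do not match. The given shift corresponds to θ ≈ 60.0°, not 112°.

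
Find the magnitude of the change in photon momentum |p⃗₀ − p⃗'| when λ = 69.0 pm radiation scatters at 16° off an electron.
2.6712e-24 kg·m/s

Photon momentum magnitude is p = h/λ.

Initial momentum:
p₀ = h/λ = 6.6261e-34/6.9000e-11 = 9.6030e-24 kg·m/s

After scattering:
λ' = λ + Δλ = 69.0 + 0.0940 = 69.0940 pm
p' = h/λ' = 6.6261e-34/6.9094e-11 = 9.5899e-24 kg·m/s

Momentum is a vector; the scattered photon's direction makes angle θ = 16° with the incident direction. The magnitude of the vector change Δp⃗ = p⃗₀ − p⃗' is found from the law of cosines:
|Δp⃗|² = p₀² + p'² − 2p₀p'cos θ
|Δp⃗|² = (9.6030e-24)² + (9.5899e-24)² − 2·9.6030e-24·9.5899e-24·cos(16°)
|Δp⃗| = 2.6712e-24 kg·m/s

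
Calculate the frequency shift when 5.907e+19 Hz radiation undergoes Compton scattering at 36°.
4.942e+18 Hz (decrease)

Convert frequency to wavelength (c = 299792458 m/s):
λ₀ = c/f₀ = 299792458/5.907e+19 = 5.0752067e-12 m = 5.0752 pm

Calculate Compton shift:
Δλ = λ_C(1 - cos(36°)) = 0.4634 pm

Final wavelength:
λ' = λ₀ + Δλ = 5.0752 + 0.4634 = 5.5386 pm

Final frequency:
f' = c/λ' = 299792458/5.5385907e-12 = 5.4127932e+19 Hz

Frequency shift (decrease):
Δf = f₀ - f' = 5.907e+19 - 5.4127932e+19 = 4.942e+18 Hz

(Intermediate values are shown rounded; full precision is carried through to the final answer.)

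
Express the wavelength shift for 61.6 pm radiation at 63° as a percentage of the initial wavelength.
2.1506%

Calculate the Compton shift:
Δλ = λ_C(1 - cos(63°))
Δλ = 2.4263 × (1 - cos(63°))
Δλ = 2.4263 × 0.5460
Δλ = 1.3248 pm

Percentage change:
(Δλ/λ₀) × 100 = (1.3248/61.6) × 100
= 2.1506%

(Intermediate values are shown rounded; full precision is carried through to the final answer.)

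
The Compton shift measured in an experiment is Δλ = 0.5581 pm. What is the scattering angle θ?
39.65°

From the Compton formula Δλ = λ_C(1 - cos θ), we can solve for θ:

cos θ = 1 - Δλ/λ_C

Given:
- Δλ = 0.5581 pm
- λ_C = h/(m_e·c) ≈ 2.42631024 pm

cos θ = 1 - 0.5581/2.42631024
cos θ = 1 - 0.230020
cos θ = 0.769980

θ = arccos(0.769980)
θ = 39.65°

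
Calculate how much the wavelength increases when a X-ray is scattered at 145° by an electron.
4.4138 pm

Using the Compton scattering formula:
Δλ = λ_C(1 - cos θ)

where λ_C = h/(m_e·c) ≈ 2.4263 pm is the Compton wavelength of an electron.

For θ = 145°:
cos(145°) = -0.8192
1 - cos(145°) = 1.8192

Δλ = 2.4263 × 1.8192
Δλ = 4.4138 pm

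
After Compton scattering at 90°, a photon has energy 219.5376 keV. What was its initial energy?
384.9000 keV

Convert final energy to wavelength (hc ≈ 1239.842 keV·pm):
λ' = hc/E' = 1239.842 / 219.5376 = 5.6475 pm

Calculate the Compton shift:
Δλ = λ_C(1 - cos(90°))
Δλ = 2.4263 × (1 - cos(90°))
Δλ = 2.4263 pm

Initial wavelength:
λ = λ' - Δλ = 5.6475 - 2.4263 = 3.2212 pm

Initial energy:
E = hc/λ = 1239.842 / 3.2212 = 384.9000 keV

(Intermediate values are shown rounded; full precision is carried through to the final answer.)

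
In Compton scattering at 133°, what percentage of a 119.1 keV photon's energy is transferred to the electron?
0.2816 (or 28.16%)

Calculate initial and final photon energies:

Initial: E₀ = 119.1 keV → λ₀ = 10.4101 pm
Compton shift: Δλ = 4.0810 pm
Final wavelength: λ' = 14.4911 pm
Final energy: E' = 85.5586 keV

Fractional energy loss:
(E₀ - E')/E₀ = (119.1000 - 85.5586)/119.1000
= 33.5414/119.1000
= 0.2816
= 28.16%

(Intermediate values are shown rounded; full precision is carried through to the final answer.)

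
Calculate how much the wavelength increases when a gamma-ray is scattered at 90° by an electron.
2.4263 pm

Using the Compton scattering formula:
Δλ = λ_C(1 - cos θ)

where λ_C = h/(m_e·c) ≈ 2.4263 pm is the Compton wavelength of an electron.

For θ = 90°:
cos(90°) = 0.0000
1 - cos(90°) = 1.0000

Δλ = 2.4263 × 1.0000
Δλ = 2.4263 pm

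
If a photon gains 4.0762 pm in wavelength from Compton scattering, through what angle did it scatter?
132.84°

From the Compton formula Δλ = λ_C(1 - cos θ), we can solve for θ:

cos θ = 1 - Δλ/λ_C

Given:
- Δλ = 4.0762 pm
- λ_C = h/(m_e·c) ≈ 2.42631024 pm

cos θ = 1 - 4.0762/2.42631024
cos θ = 1 - 1.680000
cos θ = -0.680000

θ = arccos(-0.680000)
θ = 132.84°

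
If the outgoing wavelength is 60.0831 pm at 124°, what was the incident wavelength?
56.3000 pm

From λ' = λ + Δλ, we have λ = λ' - Δλ

First calculate the Compton shift:
Δλ = λ_C(1 - cos θ)
Δλ = 2.4263 × (1 - cos(124°))
Δλ = 2.4263 × 1.5592
Δλ = 3.7831 pm

Initial wavelength:
λ = λ' - Δλ
λ = 60.0831 - 3.7831
λ = 56.3000 pm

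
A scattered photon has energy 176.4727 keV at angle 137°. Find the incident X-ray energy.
438.8998 keV

Convert final energy to wavelength (hc ≈ 1239.842 keV·pm):
λ' = hc/E' = 1239.842 / 176.4727 = 7.0257 pm

Calculate the Compton shift:
Δλ = λ_C(1 - cos(137°))
Δλ = 2.4263 × (1 - cos(137°))
Δλ = 4.2008 pm

Initial wavelength:
λ = λ' - Δλ = 7.0257 - 4.2008 = 2.8249 pm

Initial energy:
E = hc/λ = 1239.842 / 2.8249 = 438.8998 keV

(Intermediate values are shown rounded; full precision is carried through to the final answer.)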